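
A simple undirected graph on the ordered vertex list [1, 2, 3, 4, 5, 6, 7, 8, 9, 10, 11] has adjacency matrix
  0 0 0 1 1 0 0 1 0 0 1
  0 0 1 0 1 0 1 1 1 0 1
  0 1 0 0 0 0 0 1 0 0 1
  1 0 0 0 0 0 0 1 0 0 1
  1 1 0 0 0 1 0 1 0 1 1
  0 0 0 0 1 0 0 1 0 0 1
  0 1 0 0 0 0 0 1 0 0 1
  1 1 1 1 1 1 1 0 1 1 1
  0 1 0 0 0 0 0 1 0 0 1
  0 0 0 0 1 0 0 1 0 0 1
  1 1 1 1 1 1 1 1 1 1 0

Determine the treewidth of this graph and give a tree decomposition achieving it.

Every bag has size at most 4, so the width is 4 − 1 = 3 and tw(G) ≤ 3. Conversely, {1, 4, 8, 11} is a clique of size 4, and the vertices of any clique must share a bag in every tree decomposition; so some bag has ≥ 4 vertices and tw(G) ≥ 3. Combining the bounds, tw(G) = 3.

Treewidth 3.
Bags: B1 = {2, 8, 9, 11}  B2 = {2, 5, 8, 11}  B3 = {2, 3, 8, 11}  B4 = {1, 5, 8, 11}  B5 = {2, 7, 8, 11}  B6 = {5, 8, 10, 11}  B7 = {5, 6, 8, 11}  B8 = {1, 4, 8, 11}
Tree: B1–B2, B1–B3, B2–B4, B1–B5, B4–B6, B6–B7, B4–B8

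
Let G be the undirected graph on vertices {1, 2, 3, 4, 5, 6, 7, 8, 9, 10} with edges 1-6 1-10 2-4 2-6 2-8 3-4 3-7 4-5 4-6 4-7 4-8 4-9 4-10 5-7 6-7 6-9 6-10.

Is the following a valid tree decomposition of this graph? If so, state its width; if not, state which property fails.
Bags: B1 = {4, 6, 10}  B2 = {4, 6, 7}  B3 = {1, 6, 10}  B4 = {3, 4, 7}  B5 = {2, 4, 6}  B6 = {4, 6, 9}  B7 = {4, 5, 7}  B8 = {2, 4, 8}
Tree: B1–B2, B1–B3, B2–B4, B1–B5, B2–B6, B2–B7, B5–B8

Checking the three conditions: (i) the bags cover all of {1, 2, 3, 4, 5, 6, 7, 8, 9, 10}; (ii) for each edge, some bag contains both endpoints; (iii) the bags containing any fixed vertex form a subtree. All hold, so the decomposition is valid with width 3 − 1 = 2.

Yes; width 2.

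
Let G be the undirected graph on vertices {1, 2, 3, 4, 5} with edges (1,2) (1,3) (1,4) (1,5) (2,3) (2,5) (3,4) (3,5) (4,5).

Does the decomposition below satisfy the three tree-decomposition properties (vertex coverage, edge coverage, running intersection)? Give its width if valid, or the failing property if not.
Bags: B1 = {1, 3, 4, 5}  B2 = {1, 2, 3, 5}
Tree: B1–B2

Yes; width 3.

Vertex coverage: the bags together contain {1, 2, 3, 4, 5}, the full vertex set. Edge coverage: each edge of G has both endpoints in at least one bag. Running intersection: for every vertex, the bags containing it form a connected subtree. All three properties hold, so this is a valid tree decomposition of width max|bag| − 1 = 3, and hence tw(G) ≤ 3.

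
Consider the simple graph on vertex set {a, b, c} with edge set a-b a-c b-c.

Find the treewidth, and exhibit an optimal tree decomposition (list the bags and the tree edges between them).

Treewidth 2.
One such decomposition:
Bags: B1 = {a, b, c}
Tree: (single bag)

With just one bag of size 3, the width is 3 − 1 = 2, so tw(G) ≤ 2. Conversely, {a, b, c} is a clique of size 3, and the vertices of any clique must share a bag in every tree decomposition; so some bag has ≥ 3 vertices and tw(G) ≥ 2. Hence tw(G) = 2 exactly.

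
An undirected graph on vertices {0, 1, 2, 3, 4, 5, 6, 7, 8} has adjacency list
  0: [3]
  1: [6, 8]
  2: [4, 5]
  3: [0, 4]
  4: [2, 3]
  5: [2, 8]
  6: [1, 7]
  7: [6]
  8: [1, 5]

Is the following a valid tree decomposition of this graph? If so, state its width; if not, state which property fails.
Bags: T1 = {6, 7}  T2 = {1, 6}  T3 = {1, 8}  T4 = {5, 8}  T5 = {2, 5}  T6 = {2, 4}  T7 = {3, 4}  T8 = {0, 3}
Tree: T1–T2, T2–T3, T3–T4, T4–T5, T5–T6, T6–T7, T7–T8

Yes; width 1.

Every vertex of G appears in some bag (union = {0, 1, 2, 3, 4, 5, 6, 7, 8}); every edge is covered by a bag; and for each vertex v the set of bags containing v is connected in the bag tree. The decomposition is therefore valid. The largest bag has 2 vertices, so the width is 1.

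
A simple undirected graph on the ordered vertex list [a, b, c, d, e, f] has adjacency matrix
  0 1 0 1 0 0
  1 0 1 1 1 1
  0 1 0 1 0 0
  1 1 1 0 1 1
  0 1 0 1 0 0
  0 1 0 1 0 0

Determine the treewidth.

2

A width-2 tree decomposition is:
Bags: B1 = {b, c, d}  B2 = {b, d, f}  B3 = {a, b, d}  B4 = {b, d, e}
Tree: B1–B2, B1–B3, B3–B4
Each bag holds 3 vertices, so the decomposition has width 2, which upper-bounds the treewidth. On the other hand G contains the 3-clique {b, d, e}. A clique must lie in a single bag of any decomposition, so no decomposition can have width below 2. The upper and lower bounds meet at 2, so that is the treewidth.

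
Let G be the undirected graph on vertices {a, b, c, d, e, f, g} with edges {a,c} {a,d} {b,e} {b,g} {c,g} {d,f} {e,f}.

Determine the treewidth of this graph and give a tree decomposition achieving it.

Treewidth 2.
One such decomposition:
Bags: B1 = {b, e, g}  B2 = {c, e, g}  B3 = {a, c, e}  B4 = {a, d, e}  B5 = {d, e, f}
Tree: B1–B2, B2–B3, B3–B4, B4–B5

Every bag has size at most 3, so the width is 3 − 1 = 2 and tw(G) ≤ 2. For the lower bound, G contains the cycle e–b–g–c–a–d–f–e, so G is not a forest; only forests have treewidth ≤ 1, hence tw(G) ≥ 2. Therefore the treewidth is 2.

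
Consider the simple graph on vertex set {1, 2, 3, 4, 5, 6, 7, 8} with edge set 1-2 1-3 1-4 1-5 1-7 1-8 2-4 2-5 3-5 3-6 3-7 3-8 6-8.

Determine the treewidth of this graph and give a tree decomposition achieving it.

Every bag has size at most 3, so the width is 3 − 1 = 2 and tw(G) ≤ 2. For the lower bound, the 3 vertices {1, 2, 4} are pairwise adjacent, and any tree decomposition puts a clique entirely inside one bag — forcing width ≥ 2. Therefore the treewidth is 2.

Treewidth 2.
One such decomposition:
Bags: B1 = {1, 3, 5}  B2 = {1, 3, 7}  B3 = {1, 2, 5}  B4 = {1, 3, 8}  B5 = {1, 2, 4}  B6 = {3, 6, 8}
Tree: B1–B2, B1–B3, B2–B4, B3–B5, B4–B6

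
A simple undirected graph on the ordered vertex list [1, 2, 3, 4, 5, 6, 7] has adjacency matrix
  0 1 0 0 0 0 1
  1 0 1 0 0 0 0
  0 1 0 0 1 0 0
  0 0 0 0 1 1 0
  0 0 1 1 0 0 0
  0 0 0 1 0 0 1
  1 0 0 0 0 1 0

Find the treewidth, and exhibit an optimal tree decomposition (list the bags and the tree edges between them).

Each bag holds 3 vertices, so the decomposition has width 2, which upper-bounds the treewidth. For the lower bound, G contains the cycle 1–7–6–4–5–3–2–1, so G is not a forest; only forests have treewidth ≤ 1, hence tw(G) ≥ 2. Hence tw(G) = 2 exactly.

Treewidth 2.
Bags: B1 = {1, 6, 7}  B2 = {1, 4, 6}  B3 = {1, 4, 5}  B4 = {1, 3, 5}  B5 = {1, 2, 3}
Tree: B1–B2, B2–B3, B3–B4, B4–B5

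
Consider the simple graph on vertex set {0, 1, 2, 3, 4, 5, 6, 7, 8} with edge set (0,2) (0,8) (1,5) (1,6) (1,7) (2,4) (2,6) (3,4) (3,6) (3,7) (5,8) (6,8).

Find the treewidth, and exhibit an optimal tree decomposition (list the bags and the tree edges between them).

The largest bag has 4 vertices, giving width 3; this decomposition certifies tw(G) ≤ 3. For the lower bound: the 4 vertex sets {1,5,7}, {3}, {6}, {0,2,4,8} are disjoint, each induces a connected subgraph, and every pair is joined by at least one edge of G. Contracting each set to a single vertex therefore yields K_{4} as a minor, and since treewidth is minor-monotone, tw(G) ≥ tw(K_{4}) = 3. Combining the bounds, tw(G) = 3.

Treewidth 3.
One such decomposition:
Bags: B1 = {1, 3, 5, 7}  B2 = {1, 3, 5, 6}  B3 = {3, 5, 6, 8}  B4 = {3, 4, 6, 8}  B5 = {2, 4, 6, 8}  B6 = {0, 2, 4, 8}
Tree: B1–B2, B2–B3, B3–B4, B4–B5, B5–B6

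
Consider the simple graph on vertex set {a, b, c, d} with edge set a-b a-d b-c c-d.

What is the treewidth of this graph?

2

A width-2 tree decomposition is:
Bags: B1 = {b, c, d}  B2 = {a, b, d}
Tree: B1–B2
Every bag has size at most 3, so the width is 3 − 1 = 2 and tw(G) ≤ 2. Since d–c–b–a–d is a cycle in G, G is not acyclic. Forests are exactly the graphs of treewidth ≤ 1, so tw(G) ≥ 2. Therefore the treewidth is 2.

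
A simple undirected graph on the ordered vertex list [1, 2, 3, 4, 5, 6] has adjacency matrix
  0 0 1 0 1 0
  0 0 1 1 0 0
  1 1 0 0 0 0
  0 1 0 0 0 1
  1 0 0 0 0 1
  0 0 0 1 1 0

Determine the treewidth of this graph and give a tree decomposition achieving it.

Every bag has size at most 3, so the width is 3 − 1 = 2 and tw(G) ≤ 2. The edges 2–4–6–5–1–3–2 form a cycle, so G is not a tree and its treewidth is at least 2. Therefore the treewidth is 2.

Treewidth 2.
One optimal decomposition is:
Bags: B1 = {2, 4, 6}  B2 = {2, 5, 6}  B3 = {1, 2, 5}  B4 = {1, 2, 3}
Tree: B1–B2, B2–B3, B3–B4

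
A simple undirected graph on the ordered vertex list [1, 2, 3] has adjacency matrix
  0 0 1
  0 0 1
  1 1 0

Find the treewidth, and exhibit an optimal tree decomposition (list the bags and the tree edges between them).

Treewidth 1.
One optimal decomposition is:
Bags: B1 = {2, 3}  B2 = {1, 3}
Tree: B1–B2

Every bag has size at most 2, so the width is 2 − 1 = 1 and tw(G) ≤ 1. Any graph with an edge has treewidth ≥ 1, and G has the edge 2–3. Combining the bounds, tw(G) = 1.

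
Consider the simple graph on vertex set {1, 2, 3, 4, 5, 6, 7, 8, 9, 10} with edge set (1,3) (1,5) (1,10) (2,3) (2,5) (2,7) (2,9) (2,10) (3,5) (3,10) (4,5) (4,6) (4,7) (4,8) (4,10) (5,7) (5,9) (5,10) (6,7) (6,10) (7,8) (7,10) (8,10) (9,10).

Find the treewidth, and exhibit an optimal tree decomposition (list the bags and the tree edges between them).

Treewidth 3.
One optimal decomposition is:
Bags: B1 = {2, 5, 7, 10}  B2 = {2, 3, 5, 10}  B3 = {2, 5, 9, 10}  B4 = {4, 5, 7, 10}  B5 = {1, 3, 5, 10}  B6 = {4, 6, 7, 10}  B7 = {4, 7, 8, 10}
Tree: B1–B2, B1–B3, B1–B4, B2–B5, B4–B6, B6–B7

Every bag has size at most 4, so the width is 4 − 1 = 3 and tw(G) ≤ 3. For the lower bound, the 4 vertices {4, 7, 8, 10} are pairwise adjacent, and any tree decomposition puts a clique entirely inside one bag — forcing width ≥ 3. Hence tw(G) = 3 exactly.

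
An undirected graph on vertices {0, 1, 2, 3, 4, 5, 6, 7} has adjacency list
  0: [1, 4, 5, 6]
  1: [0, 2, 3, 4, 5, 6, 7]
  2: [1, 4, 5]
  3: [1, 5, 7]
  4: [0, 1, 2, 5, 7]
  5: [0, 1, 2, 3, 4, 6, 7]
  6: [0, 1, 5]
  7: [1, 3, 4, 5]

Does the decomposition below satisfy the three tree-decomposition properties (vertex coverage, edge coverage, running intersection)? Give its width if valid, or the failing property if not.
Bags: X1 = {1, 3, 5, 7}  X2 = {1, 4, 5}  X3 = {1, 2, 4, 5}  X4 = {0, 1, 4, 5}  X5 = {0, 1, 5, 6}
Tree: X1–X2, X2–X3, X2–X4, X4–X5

No — edge (7,4) lies in no bag.

A tree decomposition must satisfy three properties: every vertex lies in some bag; for every edge, both endpoints lie together in some bag; and for every vertex, the bags containing it form a connected subtree. Here edge (7,4) lies in no bag, so the decomposition is invalid.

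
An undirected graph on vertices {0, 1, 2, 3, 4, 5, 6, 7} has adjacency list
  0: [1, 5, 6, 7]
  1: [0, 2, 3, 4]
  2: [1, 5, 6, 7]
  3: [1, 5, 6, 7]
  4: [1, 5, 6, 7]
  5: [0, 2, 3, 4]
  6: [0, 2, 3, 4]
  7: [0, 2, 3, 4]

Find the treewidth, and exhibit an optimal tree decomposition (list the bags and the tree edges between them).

Each bag holds 5 vertices, so the decomposition has width 4, which upper-bounds the treewidth. For the lower bound: the 5 vertex sets {2,5}, {4,6}, {1,3}, {7}, {0} are disjoint, each induces a connected subgraph, and every pair is joined by at least one edge of G. Contracting each set to a single vertex therefore yields K_{5} as a minor, and since treewidth is minor-monotone, tw(G) ≥ tw(K_{5}) = 4. Therefore the treewidth is 4.

Treewidth 4.
One such decomposition:
Bags: B1 = {1, 2, 5, 6, 7}  B2 = {1, 4, 5, 6, 7}  B3 = {1, 3, 5, 6, 7}  B4 = {0, 1, 5, 6, 7}
Tree: B1–B2, B2–B3, B3–B4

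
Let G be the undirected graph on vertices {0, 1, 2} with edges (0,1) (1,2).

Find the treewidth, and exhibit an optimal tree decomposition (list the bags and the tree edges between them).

The largest bag has 2 vertices, giving width 1; this decomposition certifies tw(G) ≤ 1. Since G has at least one edge (e.g. 1–2), it is not an edgeless graph, so tw(G) ≥ 1. Therefore the treewidth is 1.

Treewidth 1.
One such decomposition:
Bags: B1 = {1, 2}  B2 = {0, 1}
Tree: B1–B2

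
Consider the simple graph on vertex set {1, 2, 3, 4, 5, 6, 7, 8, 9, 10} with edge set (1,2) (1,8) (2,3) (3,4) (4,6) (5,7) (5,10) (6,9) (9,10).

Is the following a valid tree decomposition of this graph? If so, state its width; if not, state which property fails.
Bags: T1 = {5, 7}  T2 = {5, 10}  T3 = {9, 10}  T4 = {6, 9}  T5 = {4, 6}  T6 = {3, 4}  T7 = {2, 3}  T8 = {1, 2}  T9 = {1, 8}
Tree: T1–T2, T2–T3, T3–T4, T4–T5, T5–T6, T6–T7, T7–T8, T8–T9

Yes; width 1.

Vertex coverage: the bags together contain {1, 2, 3, 4, 5, 6, 7, 8, 9, 10}, the full vertex set. Edge coverage: each edge of G has both endpoints in at least one bag. Running intersection: for every vertex, the bags containing it form a connected subtree. All three properties hold, so this is a valid tree decomposition of width max|bag| − 1 = 1, and hence tw(G) ≤ 1.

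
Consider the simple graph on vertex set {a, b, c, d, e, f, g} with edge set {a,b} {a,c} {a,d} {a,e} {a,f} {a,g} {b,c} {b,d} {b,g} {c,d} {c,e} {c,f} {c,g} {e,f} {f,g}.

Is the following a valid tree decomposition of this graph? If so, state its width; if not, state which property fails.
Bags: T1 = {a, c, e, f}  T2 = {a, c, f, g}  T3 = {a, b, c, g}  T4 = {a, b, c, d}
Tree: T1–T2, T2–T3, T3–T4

Every vertex of G appears in some bag (union = {a, b, c, d, e, f, g}); every edge is covered by a bag; and for each vertex v the set of bags containing v is connected in the bag tree. The decomposition is therefore valid. The largest bag has 4 vertices, so the width is 3.

Yes; width 3.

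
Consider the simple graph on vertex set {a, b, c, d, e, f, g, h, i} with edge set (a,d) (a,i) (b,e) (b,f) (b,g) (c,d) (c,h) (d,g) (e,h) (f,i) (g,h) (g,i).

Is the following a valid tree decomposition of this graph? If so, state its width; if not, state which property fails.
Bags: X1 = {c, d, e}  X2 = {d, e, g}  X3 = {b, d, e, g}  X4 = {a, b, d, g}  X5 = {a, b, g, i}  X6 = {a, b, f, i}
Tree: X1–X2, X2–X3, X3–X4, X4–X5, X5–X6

No — vertex h appears in no bag.

A tree decomposition must satisfy three properties: every vertex lies in some bag; for every edge, both endpoints lie together in some bag; and for every vertex, the bags containing it form a connected subtree. Here vertex h appears in no bag, so the decomposition is invalid.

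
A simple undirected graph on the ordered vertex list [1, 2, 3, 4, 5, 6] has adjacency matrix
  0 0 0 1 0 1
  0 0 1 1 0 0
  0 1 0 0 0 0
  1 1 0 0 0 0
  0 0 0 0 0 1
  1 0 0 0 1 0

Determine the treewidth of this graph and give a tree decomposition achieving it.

Treewidth 1.
Bags: B1 = {2, 3}  B2 = {2, 4}  B3 = {1, 4}  B4 = {1, 6}  B5 = {5, 6}
Tree: B1–B2, B2–B3, B3–B4, B4–B5

Every bag has size at most 2, so the width is 2 − 1 = 1 and tw(G) ≤ 1. G has an edge, so its treewidth is at least 1. Combining the bounds, tw(G) = 1.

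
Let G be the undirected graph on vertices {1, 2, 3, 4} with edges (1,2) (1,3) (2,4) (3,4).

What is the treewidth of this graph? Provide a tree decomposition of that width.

Treewidth 2.
Bags: B1 = {1, 2, 3}  B2 = {2, 3, 4}
Tree: B1–B2

Each bag holds 3 vertices, so the decomposition has width 2, which upper-bounds the treewidth. The edges 2–1–3–4–2 form a cycle, so G is not a tree and its treewidth is at least 2. The upper and lower bounds meet at 2, so that is the treewidth.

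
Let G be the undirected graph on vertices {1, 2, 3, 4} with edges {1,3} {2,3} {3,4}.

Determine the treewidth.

A width-1 tree decomposition is:
Bags: B1 = {2, 3}  B2 = {1, 3}  B3 = {3, 4}
Tree: B1–B2, B2–B3
The largest bag has 2 vertices, giving width 1; this decomposition certifies tw(G) ≤ 1. Any graph with an edge has treewidth ≥ 1, and G has the edge 3–2. Therefore the treewidth is 1.

1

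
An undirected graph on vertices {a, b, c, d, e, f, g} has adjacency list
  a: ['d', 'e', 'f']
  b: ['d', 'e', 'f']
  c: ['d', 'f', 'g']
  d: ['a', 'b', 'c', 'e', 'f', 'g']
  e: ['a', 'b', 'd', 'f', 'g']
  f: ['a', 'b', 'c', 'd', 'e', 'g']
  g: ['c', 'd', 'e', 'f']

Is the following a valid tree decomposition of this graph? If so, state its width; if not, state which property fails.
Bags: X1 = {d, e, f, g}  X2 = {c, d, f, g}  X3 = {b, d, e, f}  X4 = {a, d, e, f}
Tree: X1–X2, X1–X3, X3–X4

Vertex coverage: the bags together contain {a, b, c, d, e, f, g}, the full vertex set. Edge coverage: each edge of G has both endpoints in at least one bag. Running intersection: for every vertex, the bags containing it form a connected subtree. All three properties hold, so this is a valid tree decomposition of width max|bag| − 1 = 3, and hence tw(G) ≤ 3.

Yes; width 3.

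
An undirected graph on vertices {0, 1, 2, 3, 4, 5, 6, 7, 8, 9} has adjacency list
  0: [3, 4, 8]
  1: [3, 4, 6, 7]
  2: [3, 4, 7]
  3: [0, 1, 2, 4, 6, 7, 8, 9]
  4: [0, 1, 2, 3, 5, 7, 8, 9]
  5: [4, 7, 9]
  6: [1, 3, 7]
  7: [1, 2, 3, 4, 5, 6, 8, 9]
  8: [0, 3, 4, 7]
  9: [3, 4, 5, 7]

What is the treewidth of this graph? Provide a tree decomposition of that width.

Treewidth 3.
Bags: B1 = {1, 3, 4, 7}  B2 = {3, 4, 7, 8}  B3 = {1, 3, 6, 7}  B4 = {3, 4, 7, 9}  B5 = {0, 3, 4, 8}  B6 = {4, 5, 7, 9}  B7 = {2, 3, 4, 7}
Tree: B1–B2, B1–B3, B2–B4, B2–B5, B4–B6, B1–B7

Every bag has size at most 4, so the width is 4 − 1 = 3 and tw(G) ≤ 3. For the lower bound, the 4 vertices {0, 3, 4, 8} are pairwise adjacent, and any tree decomposition puts a clique entirely inside one bag — forcing width ≥ 3. Therefore the treewidth is 3.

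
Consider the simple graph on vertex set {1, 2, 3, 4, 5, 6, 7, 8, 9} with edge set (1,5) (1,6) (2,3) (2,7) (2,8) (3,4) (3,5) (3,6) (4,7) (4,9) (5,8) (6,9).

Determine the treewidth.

A width-3 tree decomposition is:
Bags: B1 = {1, 5, 6, 8}  B2 = {3, 5, 6, 8}  B3 = {2, 3, 6, 8}  B4 = {2, 3, 6, 9}  B5 = {2, 3, 4, 9}  B6 = {2, 4, 7, 9}
Tree: B1–B2, B2–B3, B3–B4, B4–B5, B5–B6
Each bag holds 4 vertices, so the decomposition has width 3, which upper-bounds the treewidth. For the lower bound: the 4 vertex sets {1,5,8}, {6}, {3}, {2,4,7,9} are disjoint, each induces a connected subgraph, and every pair is joined by at least one edge of G. Contracting each set to a single vertex therefore yields K_{4} as a minor, and since treewidth is minor-monotone, tw(G) ≥ tw(K_{4}) = 3. Therefore the treewidth is 3.

3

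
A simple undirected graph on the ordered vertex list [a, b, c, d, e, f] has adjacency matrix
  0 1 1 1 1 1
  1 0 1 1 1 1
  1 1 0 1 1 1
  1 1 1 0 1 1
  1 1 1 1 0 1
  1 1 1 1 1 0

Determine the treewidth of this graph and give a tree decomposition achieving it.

With just one bag of size 6, the width is 6 − 1 = 5, so tw(G) ≤ 5. On the other hand G contains the 6-clique {a, b, c, d, e, f}. A clique must lie in a single bag of any decomposition, so no decomposition can have width below 5. Combining the bounds, tw(G) = 5.

Treewidth 5.
Bags: B1 = {a, b, c, d, e, f}
Tree: (single bag)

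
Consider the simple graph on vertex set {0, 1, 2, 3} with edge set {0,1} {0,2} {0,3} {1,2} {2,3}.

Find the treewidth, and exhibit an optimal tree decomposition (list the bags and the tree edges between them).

Treewidth 2.
One such decomposition:
Bags: B1 = {0, 1, 2}  B2 = {0, 2, 3}
Tree: B1–B2

Every bag has size at most 3, so the width is 3 − 1 = 2 and tw(G) ≤ 2. On the other hand G contains the 3-clique {0, 1, 2}. A clique must lie in a single bag of any decomposition, so no decomposition can have width below 2. Hence tw(G) = 2 exactly.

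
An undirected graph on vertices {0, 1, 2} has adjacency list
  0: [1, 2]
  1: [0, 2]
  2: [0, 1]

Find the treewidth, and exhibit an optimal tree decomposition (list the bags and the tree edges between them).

Treewidth 2.
One such decomposition:
Bags: B1 = {0, 1, 2}
Tree: (single bag)

With just one bag of size 3, the width is 3 − 1 = 2, so tw(G) ≤ 2. Conversely, {0, 1, 2} is a clique of size 3, and the vertices of any clique must share a bag in every tree decomposition; so some bag has ≥ 3 vertices and tw(G) ≥ 2. The upper and lower bounds meet at 2, so that is the treewidth.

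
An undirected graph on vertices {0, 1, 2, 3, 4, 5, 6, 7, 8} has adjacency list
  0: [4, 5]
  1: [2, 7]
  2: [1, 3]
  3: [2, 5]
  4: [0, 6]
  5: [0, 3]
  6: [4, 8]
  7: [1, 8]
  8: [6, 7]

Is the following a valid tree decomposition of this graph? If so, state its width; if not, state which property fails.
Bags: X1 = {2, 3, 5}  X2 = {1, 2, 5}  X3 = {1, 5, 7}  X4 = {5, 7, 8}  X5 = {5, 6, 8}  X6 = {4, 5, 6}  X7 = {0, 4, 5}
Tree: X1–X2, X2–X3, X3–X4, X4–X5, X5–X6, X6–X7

Vertex coverage: the bags together contain {0, 1, 2, 3, 4, 5, 6, 7, 8}, the full vertex set. Edge coverage: each edge of G has both endpoints in at least one bag. Running intersection: for every vertex, the bags containing it form a connected subtree. All three properties hold, so this is a valid tree decomposition of width max|bag| − 1 = 2, and hence tw(G) ≤ 2.

Yes; width 2.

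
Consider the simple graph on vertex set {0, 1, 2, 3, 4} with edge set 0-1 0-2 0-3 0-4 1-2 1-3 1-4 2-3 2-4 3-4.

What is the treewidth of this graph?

4

A width-4 tree decomposition is:
Bags: B1 = {0, 1, 2, 3, 4}
Tree: (single bag)
A single bag containing all 5 vertices is trivially a valid decomposition of width 4. Conversely, {0, 1, 2, 3, 4} is a clique of size 5, and the vertices of any clique must share a bag in every tree decomposition; so some bag has ≥ 5 vertices and tw(G) ≥ 4. Therefore the treewidth is 4.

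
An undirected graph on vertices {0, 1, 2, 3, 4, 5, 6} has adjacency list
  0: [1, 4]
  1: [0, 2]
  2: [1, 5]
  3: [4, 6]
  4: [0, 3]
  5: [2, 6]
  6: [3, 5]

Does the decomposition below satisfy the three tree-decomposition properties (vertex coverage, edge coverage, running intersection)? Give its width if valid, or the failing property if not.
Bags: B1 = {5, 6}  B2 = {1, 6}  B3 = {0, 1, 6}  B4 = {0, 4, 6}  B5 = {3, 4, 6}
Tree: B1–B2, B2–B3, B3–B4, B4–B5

A tree decomposition must satisfy three properties: every vertex lies in some bag; for every edge, both endpoints lie together in some bag; and for every vertex, the bags containing it form a connected subtree. Here vertex 2 appears in no bag, so the decomposition is invalid.

No — vertex 2 appears in no bag.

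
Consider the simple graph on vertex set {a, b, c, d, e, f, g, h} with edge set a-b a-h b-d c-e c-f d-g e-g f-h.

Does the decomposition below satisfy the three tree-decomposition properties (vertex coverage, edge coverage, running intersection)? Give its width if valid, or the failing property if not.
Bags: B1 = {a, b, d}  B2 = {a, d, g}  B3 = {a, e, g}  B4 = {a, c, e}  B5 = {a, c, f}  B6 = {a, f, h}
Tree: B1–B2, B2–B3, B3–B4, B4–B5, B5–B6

Vertex coverage: the bags together contain {a, b, c, d, e, f, g, h}, the full vertex set. Edge coverage: each edge of G has both endpoints in at least one bag. Running intersection: for every vertex, the bags containing it form a connected subtree. All three properties hold, so this is a valid tree decomposition of width max|bag| − 1 = 2, and hence tw(G) ≤ 2.

Yes; width 2.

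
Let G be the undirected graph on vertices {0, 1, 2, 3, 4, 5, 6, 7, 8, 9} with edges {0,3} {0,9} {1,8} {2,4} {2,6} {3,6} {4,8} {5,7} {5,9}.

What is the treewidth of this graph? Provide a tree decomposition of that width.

Treewidth 1.
One such decomposition:
Bags: B1 = {1, 8}  B2 = {4, 8}  B3 = {2, 4}  B4 = {2, 6}  B5 = {3, 6}  B6 = {0, 3}  B7 = {0, 9}  B8 = {5, 9}  B9 = {5, 7}
Tree: B1–B2, B2–B3, B3–B4, B4–B5, B5–B6, B6–B7, B7–B8, B8–B9

Every bag has size at most 2, so the width is 2 − 1 = 1 and tw(G) ≤ 1. Since G has at least one edge (e.g. 1–8), it is not an edgeless graph, so tw(G) ≥ 1. The upper and lower bounds meet at 1, so that is the treewidth.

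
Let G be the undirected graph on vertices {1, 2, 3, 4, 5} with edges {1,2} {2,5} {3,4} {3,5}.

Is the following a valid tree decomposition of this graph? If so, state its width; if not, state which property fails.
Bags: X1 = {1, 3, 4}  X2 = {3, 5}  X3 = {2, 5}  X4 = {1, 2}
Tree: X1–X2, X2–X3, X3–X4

A tree decomposition must satisfy three properties: every vertex lies in some bag; for every edge, both endpoints lie together in some bag; and for every vertex, the bags containing it form a connected subtree. Here bags containing vertex 1 are not connected in the tree, so the decomposition is invalid.

No — bags containing vertex 1 are not connected in the tree.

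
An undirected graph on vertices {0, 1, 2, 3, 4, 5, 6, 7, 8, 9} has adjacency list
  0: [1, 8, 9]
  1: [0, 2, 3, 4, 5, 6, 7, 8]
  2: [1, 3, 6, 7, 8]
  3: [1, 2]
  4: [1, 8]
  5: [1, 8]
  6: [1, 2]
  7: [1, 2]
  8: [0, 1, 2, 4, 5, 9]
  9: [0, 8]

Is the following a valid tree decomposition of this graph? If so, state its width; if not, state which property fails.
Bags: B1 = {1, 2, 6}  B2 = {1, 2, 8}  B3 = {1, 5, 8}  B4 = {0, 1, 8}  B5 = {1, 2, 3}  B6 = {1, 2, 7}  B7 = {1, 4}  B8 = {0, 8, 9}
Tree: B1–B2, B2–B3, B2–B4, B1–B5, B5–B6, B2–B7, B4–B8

No — edge (8,4) lies in no bag.

A tree decomposition must satisfy three properties: every vertex lies in some bag; for every edge, both endpoints lie together in some bag; and for every vertex, the bags containing it form a connected subtree. Here edge (8,4) lies in no bag, so the decomposition is invalid.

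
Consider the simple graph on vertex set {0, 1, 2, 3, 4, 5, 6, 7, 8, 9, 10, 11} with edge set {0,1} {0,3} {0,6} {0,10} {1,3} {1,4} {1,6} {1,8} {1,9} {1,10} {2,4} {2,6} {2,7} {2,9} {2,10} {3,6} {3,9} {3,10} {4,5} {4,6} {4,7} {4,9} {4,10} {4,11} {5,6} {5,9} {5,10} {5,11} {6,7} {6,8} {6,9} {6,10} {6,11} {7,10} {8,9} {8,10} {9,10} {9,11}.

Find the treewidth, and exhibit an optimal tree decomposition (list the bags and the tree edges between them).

Each bag holds 5 vertices, so the decomposition has width 4, which upper-bounds the treewidth. Conversely, {0, 1, 3, 6, 10} is a clique of size 5, and the vertices of any clique must share a bag in every tree decomposition; so some bag has ≥ 5 vertices and tw(G) ≥ 4. Therefore the treewidth is 4.

Treewidth 4.
Bags: B1 = {2, 4, 6, 9, 10}  B2 = {1, 4, 6, 9, 10}  B3 = {4, 5, 6, 9, 10}  B4 = {1, 3, 6, 9, 10}  B5 = {4, 5, 6, 9, 11}  B6 = {0, 1, 3, 6, 10}  B7 = {2, 4, 6, 7, 10}  B8 = {1, 6, 8, 9, 10}
Tree: B1–B2, B2–B3, B2–B4, B3–B5, B4–B6, B1–B7, B4–B8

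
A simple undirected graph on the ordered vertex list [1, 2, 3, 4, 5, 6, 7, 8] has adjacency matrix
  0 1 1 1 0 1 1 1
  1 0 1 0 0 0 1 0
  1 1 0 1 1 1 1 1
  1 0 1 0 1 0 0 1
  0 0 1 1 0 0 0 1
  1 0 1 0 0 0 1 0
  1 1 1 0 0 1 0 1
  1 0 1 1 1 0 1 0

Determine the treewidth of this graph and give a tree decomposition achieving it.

The largest bag has 4 vertices, giving width 3; this decomposition certifies tw(G) ≤ 3. On the other hand G contains the 4-clique {1, 3, 4, 8}. A clique must lie in a single bag of any decomposition, so no decomposition can have width below 3. Therefore the treewidth is 3.

Treewidth 3.
One such decomposition:
Bags: B1 = {1, 3, 7, 8}  B2 = {1, 2, 3, 7}  B3 = {1, 3, 6, 7}  B4 = {1, 3, 4, 8}  B5 = {3, 4, 5, 8}
Tree: B1–B2, B2–B3, B1–B4, B4–B5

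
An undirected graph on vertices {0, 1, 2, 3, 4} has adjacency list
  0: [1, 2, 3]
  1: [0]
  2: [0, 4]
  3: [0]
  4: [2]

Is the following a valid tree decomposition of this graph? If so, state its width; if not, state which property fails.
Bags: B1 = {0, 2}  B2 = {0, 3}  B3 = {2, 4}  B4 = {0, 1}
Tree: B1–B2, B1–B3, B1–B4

Every vertex of G appears in some bag (union = {0, 1, 2, 3, 4}); every edge is covered by a bag; and for each vertex v the set of bags containing v is connected in the bag tree. The decomposition is therefore valid. The largest bag has 2 vertices, so the width is 1.

Yes; width 1.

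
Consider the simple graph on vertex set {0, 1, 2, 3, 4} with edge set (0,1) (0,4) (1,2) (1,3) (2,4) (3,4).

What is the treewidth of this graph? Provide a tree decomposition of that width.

Treewidth 2.
One such decomposition:
Bags: B1 = {0, 1, 4}  B2 = {1, 3, 4}  B3 = {1, 2, 4}
Tree: B1–B2, B2–B3

The largest bag has 3 vertices, giving width 2; this decomposition certifies tw(G) ≤ 2. For the lower bound, G contains the cycle 4–0–1–3–4, so G is not a forest; only forests have treewidth ≤ 1, hence tw(G) ≥ 2. The upper and lower bounds meet at 2, so that is the treewidth.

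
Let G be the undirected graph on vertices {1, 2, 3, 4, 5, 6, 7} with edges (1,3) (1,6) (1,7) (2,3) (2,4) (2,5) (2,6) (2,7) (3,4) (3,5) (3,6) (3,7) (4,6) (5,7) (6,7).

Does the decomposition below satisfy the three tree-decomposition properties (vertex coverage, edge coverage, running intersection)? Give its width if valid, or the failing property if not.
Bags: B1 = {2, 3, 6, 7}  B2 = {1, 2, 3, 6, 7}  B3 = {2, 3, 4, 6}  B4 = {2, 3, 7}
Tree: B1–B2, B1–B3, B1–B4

No — vertex 5 appears in no bag.

A tree decomposition must satisfy three properties: every vertex lies in some bag; for every edge, both endpoints lie together in some bag; and for every vertex, the bags containing it form a connected subtree. Here vertex 5 appears in no bag, so the decomposition is invalid.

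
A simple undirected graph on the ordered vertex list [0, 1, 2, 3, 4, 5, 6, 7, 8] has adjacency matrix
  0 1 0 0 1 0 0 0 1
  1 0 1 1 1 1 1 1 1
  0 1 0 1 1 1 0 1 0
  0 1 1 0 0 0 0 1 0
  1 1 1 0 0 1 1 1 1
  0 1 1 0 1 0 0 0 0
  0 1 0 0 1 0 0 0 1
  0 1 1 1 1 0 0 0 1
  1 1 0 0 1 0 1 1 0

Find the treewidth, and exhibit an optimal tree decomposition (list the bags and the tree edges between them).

Treewidth 3.
One optimal decomposition is:
Bags: B1 = {1, 4, 7, 8}  B2 = {1, 4, 6, 8}  B3 = {0, 1, 4, 8}  B4 = {1, 2, 4, 7}  B5 = {1, 2, 3, 7}  B6 = {1, 2, 4, 5}
Tree: B1–B2, B2–B3, B1–B4, B4–B5, B4–B6

Each bag holds 4 vertices, so the decomposition has width 3, which upper-bounds the treewidth. On the other hand G contains the 4-clique {1, 2, 3, 7}. A clique must lie in a single bag of any decomposition, so no decomposition can have width below 3. The upper and lower bounds meet at 3, so that is the treewidth.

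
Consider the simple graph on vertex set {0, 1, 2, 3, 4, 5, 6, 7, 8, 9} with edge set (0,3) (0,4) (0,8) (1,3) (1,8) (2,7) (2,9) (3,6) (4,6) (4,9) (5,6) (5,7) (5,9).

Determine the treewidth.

2

A width-2 tree decomposition is:
Bags: B1 = {1, 3, 8}  B2 = {0, 3, 8}  B3 = {0, 3, 6}  B4 = {0, 4, 6}  B5 = {4, 5, 6}  B6 = {4, 5, 9}  B7 = {5, 7, 9}  B8 = {2, 7, 9}
Tree: B1–B2, B2–B3, B3–B4, B4–B5, B5–B6, B6–B7, B7–B8
Each bag holds 3 vertices, so the decomposition has width 2, which upper-bounds the treewidth. Since 1–8–0–3–1 is a cycle in G, G is not acyclic. Forests are exactly the graphs of treewidth ≤ 1, so tw(G) ≥ 2. Combining the bounds, tw(G) = 2.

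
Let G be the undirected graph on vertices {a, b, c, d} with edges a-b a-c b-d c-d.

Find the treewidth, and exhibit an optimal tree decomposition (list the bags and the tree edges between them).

Treewidth 2.
Bags: B1 = {a, b, d}  B2 = {a, c, d}
Tree: B1–B2

Each bag holds 3 vertices, so the decomposition has width 2, which upper-bounds the treewidth. The edges d–b–a–c–d form a cycle, so G is not a tree and its treewidth is at least 2. Hence tw(G) = 2 exactly.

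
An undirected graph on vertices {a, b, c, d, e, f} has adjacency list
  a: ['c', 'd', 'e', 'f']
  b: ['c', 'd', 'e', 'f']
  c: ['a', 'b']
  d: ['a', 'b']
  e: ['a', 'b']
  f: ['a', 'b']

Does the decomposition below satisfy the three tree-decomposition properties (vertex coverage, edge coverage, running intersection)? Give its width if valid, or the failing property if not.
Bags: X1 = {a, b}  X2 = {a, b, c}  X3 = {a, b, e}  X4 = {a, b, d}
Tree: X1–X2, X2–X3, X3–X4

No — vertex f appears in no bag.

A tree decomposition must satisfy three properties: every vertex lies in some bag; for every edge, both endpoints lie together in some bag; and for every vertex, the bags containing it form a connected subtree. Here vertex f appears in no bag, so the decomposition is invalid.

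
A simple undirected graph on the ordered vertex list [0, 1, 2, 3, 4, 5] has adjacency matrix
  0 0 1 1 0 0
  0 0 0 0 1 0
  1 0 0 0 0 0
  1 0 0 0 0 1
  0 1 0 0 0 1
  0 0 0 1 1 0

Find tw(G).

1

A width-1 tree decomposition is:
Bags: B1 = {0, 2}  B2 = {0, 3}  B3 = {3, 5}  B4 = {4, 5}  B5 = {1, 4}
Tree: B1–B2, B2–B3, B3–B4, B4–B5
Every bag has size at most 2, so the width is 2 − 1 = 1 and tw(G) ≤ 1. G has an edge, so its treewidth is at least 1. The upper and lower bounds meet at 1, so that is the treewidth.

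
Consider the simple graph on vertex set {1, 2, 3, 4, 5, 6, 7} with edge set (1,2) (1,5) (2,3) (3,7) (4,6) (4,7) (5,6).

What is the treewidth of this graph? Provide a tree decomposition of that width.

Treewidth 2.
One such decomposition:
Bags: B1 = {4, 5, 6}  B2 = {1, 4, 5}  B3 = {1, 2, 4}  B4 = {2, 3, 4}  B5 = {3, 4, 7}
Tree: B1–B2, B2–B3, B3–B4, B4–B5

Each bag holds 3 vertices, so the decomposition has width 2, which upper-bounds the treewidth. Since 4–6–5–1–2–3–7–4 is a cycle in G, G is not acyclic. Forests are exactly the graphs of treewidth ≤ 1, so tw(G) ≥ 2. Combining the bounds, tw(G) = 2.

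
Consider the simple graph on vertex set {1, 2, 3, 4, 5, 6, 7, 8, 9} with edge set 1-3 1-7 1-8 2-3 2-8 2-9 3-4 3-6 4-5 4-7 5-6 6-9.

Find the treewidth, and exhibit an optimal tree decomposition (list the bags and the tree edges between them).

The largest bag has 4 vertices, giving width 3; this decomposition certifies tw(G) ≤ 3. For the lower bound: the 4 vertex sets {5,6,9}, {2}, {3}, {1,4,7,8} are disjoint, each induces a connected subgraph, and every pair is joined by at least one edge of G. Contracting each set to a single vertex therefore yields K_{4} as a minor, and since treewidth is minor-monotone, tw(G) ≥ tw(K_{4}) = 3. Hence tw(G) = 3 exactly.

Treewidth 3.
Bags: B1 = {2, 5, 6, 9}  B2 = {2, 3, 5, 6}  B3 = {2, 3, 4, 5}  B4 = {2, 3, 4, 8}  B5 = {1, 3, 4, 8}  B6 = {1, 4, 7, 8}
Tree: B1–B2, B2–B3, B3–B4, B4–B5, B5–B6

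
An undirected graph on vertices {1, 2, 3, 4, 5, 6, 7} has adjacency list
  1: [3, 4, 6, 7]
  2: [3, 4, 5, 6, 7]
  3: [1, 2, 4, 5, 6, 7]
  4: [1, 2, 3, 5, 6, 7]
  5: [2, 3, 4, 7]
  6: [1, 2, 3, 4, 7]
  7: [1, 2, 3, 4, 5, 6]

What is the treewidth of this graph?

A width-4 tree decomposition is:
Bags: B1 = {1, 3, 4, 6, 7}  B2 = {2, 3, 4, 6, 7}  B3 = {2, 3, 4, 5, 7}
Tree: B1–B2, B2–B3
Each bag holds 5 vertices, so the decomposition has width 4, which upper-bounds the treewidth. Conversely, {1, 3, 4, 6, 7} is a clique of size 5, and the vertices of any clique must share a bag in every tree decomposition; so some bag has ≥ 5 vertices and tw(G) ≥ 4. Combining the bounds, tw(G) = 4.

4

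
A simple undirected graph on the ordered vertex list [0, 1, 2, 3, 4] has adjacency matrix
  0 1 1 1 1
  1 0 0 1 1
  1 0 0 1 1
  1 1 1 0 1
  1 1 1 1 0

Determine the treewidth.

A width-3 tree decomposition is:
Bags: B1 = {0, 2, 3, 4}  B2 = {0, 1, 3, 4}
Tree: B1–B2
Every bag has size at most 4, so the width is 4 − 1 = 3 and tw(G) ≤ 3. For the lower bound, the 4 vertices {0, 1, 3, 4} are pairwise adjacent, and any tree decomposition puts a clique entirely inside one bag — forcing width ≥ 3. Therefore the treewidth is 3.

3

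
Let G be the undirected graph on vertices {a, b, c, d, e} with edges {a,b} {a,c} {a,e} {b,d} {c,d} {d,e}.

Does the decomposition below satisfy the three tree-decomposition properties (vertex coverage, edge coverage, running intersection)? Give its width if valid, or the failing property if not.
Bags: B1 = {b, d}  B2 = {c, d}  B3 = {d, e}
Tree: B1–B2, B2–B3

No — vertex a appears in no bag.

A tree decomposition must satisfy three properties: every vertex lies in some bag; for every edge, both endpoints lie together in some bag; and for every vertex, the bags containing it form a connected subtree. Here vertex a appears in no bag, so the decomposition is invalid.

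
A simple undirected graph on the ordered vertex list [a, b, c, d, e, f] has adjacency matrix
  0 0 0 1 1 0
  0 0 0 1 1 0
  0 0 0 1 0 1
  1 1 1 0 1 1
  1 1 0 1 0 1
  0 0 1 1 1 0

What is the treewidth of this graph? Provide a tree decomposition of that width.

Treewidth 2.
One such decomposition:
Bags: B1 = {d, e, f}  B2 = {a, d, e}  B3 = {b, d, e}  B4 = {c, d, f}
Tree: B1–B2, B2–B3, B1–B4

The largest bag has 3 vertices, giving width 2; this decomposition certifies tw(G) ≤ 2. For the lower bound, the 3 vertices {d, e, f} are pairwise adjacent, and any tree decomposition puts a clique entirely inside one bag — forcing width ≥ 2. Hence tw(G) = 2 exactly.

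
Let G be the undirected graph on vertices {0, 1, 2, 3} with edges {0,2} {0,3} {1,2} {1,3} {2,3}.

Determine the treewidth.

2

A width-2 tree decomposition is:
Bags: B1 = {1, 2, 3}  B2 = {0, 2, 3}
Tree: B1–B2
Every bag has size at most 3, so the width is 3 − 1 = 2 and tw(G) ≤ 2. On the other hand G contains the 3-clique {0, 2, 3}. A clique must lie in a single bag of any decomposition, so no decomposition can have width below 2. The upper and lower bounds meet at 2, so that is the treewidth.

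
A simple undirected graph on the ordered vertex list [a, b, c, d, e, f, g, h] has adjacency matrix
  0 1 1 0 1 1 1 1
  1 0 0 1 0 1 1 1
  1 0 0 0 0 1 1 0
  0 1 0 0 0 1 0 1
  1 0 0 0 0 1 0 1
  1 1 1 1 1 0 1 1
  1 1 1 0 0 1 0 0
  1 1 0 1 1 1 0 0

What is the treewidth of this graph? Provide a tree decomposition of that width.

Treewidth 3.
One such decomposition:
Bags: B1 = {a, b, f, h}  B2 = {a, b, f, g}  B3 = {a, c, f, g}  B4 = {a, e, f, h}  B5 = {b, d, f, h}
Tree: B1–B2, B2–B3, B1–B4, B1–B5

Every bag has size at most 4, so the width is 4 − 1 = 3 and tw(G) ≤ 3. For the lower bound, the 4 vertices {b, d, f, h} are pairwise adjacent, and any tree decomposition puts a clique entirely inside one bag — forcing width ≥ 3. Hence tw(G) = 3 exactly.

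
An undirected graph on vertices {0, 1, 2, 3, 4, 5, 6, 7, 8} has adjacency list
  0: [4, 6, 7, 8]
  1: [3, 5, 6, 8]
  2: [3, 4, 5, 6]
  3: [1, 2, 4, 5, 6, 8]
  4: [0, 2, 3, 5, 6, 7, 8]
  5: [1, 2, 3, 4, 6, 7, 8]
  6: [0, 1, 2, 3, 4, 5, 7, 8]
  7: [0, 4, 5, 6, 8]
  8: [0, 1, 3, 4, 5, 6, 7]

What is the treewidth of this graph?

4

A width-4 tree decomposition is:
Bags: B1 = {4, 5, 6, 7, 8}  B2 = {0, 4, 6, 7, 8}  B3 = {3, 4, 5, 6, 8}  B4 = {2, 3, 4, 5, 6}  B5 = {1, 3, 5, 6, 8}
Tree: B1–B2, B1–B3, B3–B4, B3–B5
The largest bag has 5 vertices, giving width 4; this decomposition certifies tw(G) ≤ 4. Conversely, {1, 3, 5, 6, 8} is a clique of size 5, and the vertices of any clique must share a bag in every tree decomposition; so some bag has ≥ 5 vertices and tw(G) ≥ 4. The upper and lower bounds meet at 4, so that is the treewidth.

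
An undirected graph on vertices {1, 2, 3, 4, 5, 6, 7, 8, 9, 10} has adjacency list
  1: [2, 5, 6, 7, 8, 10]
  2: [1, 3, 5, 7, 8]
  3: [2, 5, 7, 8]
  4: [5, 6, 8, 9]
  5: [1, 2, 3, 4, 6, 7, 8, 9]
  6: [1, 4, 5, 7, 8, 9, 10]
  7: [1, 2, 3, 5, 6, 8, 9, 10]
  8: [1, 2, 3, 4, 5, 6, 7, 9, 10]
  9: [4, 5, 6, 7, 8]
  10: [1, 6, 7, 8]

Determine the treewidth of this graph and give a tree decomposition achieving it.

The largest bag has 5 vertices, giving width 4; this decomposition certifies tw(G) ≤ 4. On the other hand G contains the 5-clique {1, 6, 7, 8, 10}. A clique must lie in a single bag of any decomposition, so no decomposition can have width below 4. The upper and lower bounds meet at 4, so that is the treewidth.

Treewidth 4.
Bags: B1 = {1, 5, 6, 7, 8}  B2 = {1, 2, 5, 7, 8}  B3 = {5, 6, 7, 8, 9}  B4 = {1, 6, 7, 8, 10}  B5 = {4, 5, 6, 8, 9}  B6 = {2, 3, 5, 7, 8}
Tree: B1–B2, B1–B3, B1–B4, B3–B5, B2–B6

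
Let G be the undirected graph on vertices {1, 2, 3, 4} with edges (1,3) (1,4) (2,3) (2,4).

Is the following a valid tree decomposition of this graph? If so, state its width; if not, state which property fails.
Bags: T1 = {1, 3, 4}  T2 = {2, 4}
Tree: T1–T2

No — edge (3,2) lies in no bag.

A tree decomposition must satisfy three properties: every vertex lies in some bag; for every edge, both endpoints lie together in some bag; and for every vertex, the bags containing it form a connected subtree. Here edge (3,2) lies in no bag, so the decomposition is invalid.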